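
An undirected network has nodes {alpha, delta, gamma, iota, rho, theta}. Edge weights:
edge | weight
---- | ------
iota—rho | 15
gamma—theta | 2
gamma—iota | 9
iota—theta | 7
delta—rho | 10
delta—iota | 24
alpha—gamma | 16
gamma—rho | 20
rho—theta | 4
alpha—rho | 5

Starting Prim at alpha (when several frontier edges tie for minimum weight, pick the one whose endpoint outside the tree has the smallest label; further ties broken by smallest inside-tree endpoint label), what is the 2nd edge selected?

Grow the tree from alpha using Prim:
Step 1: frontier [alpha—rho 5, alpha—gamma 16] → take alpha—rho (5); add rho.
Step 2: frontier [alpha—gamma 16, rho—theta 4, delta—rho 10, iota—rho 15, gamma—rho 20] → take rho—theta (4); add theta.
Step 3: frontier [alpha—gamma 16, delta—rho 10, iota—rho 15, gamma—rho 20, gamma—theta 2, iota—theta 7] → take gamma—theta (2); add gamma.
Step 4: frontier [gamma—iota 9, delta—rho 10, iota—rho 15, iota—theta 7] → take iota—theta (7); add iota.
Step 5: frontier [delta—iota 24, delta—rho 10] → take delta—rho (10); add delta.
The 2nd edge added is rho—theta.

rho-theta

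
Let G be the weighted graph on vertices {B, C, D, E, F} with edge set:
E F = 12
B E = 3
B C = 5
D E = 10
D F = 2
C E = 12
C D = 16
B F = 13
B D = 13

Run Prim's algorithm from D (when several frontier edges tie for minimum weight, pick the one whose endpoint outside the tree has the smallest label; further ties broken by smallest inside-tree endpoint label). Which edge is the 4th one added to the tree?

Prim, starting at D.
Step 1: cheapest edge leaving the tree is D F (2); add F.
Step 2: cheapest edge leaving the tree is D E (10); add E.
Step 3: cheapest edge leaving the tree is B E (3); add B.
Step 4: cheapest edge leaving the tree is B C (5); add C.
The 4th edge added is B C.

B-C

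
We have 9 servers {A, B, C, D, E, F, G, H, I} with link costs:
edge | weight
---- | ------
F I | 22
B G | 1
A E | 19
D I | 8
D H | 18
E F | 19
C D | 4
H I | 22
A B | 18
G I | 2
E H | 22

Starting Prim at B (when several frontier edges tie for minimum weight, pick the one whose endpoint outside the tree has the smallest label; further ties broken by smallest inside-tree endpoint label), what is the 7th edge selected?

A-E

Prim, starting at B.
Step 1: cheapest edge leaving the tree is B G (1); add G.
Step 2: cheapest edge leaving the tree is G I (2); add I.
Step 3: cheapest edge leaving the tree is D I (8); add D.
Step 4: cheapest edge leaving the tree is C D (4); add C.
Step 5: cheapest edge leaving the tree is A B (18); add A.
Step 6: cheapest edge leaving the tree is D H (18); add H.
Step 7: cheapest edge leaving the tree is A E (19); add E.
Step 8: cheapest edge leaving the tree is E F (19); add F.
The 7th edge added is A E.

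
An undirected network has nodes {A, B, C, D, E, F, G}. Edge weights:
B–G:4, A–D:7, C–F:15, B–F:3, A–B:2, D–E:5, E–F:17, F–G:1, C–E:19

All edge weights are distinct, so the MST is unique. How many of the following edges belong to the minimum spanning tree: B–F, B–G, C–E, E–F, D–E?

Kruskal: consider edges lightest-first.
F–G (1): add — endpoints in different components.
A–B (2): add — endpoints in different components.
B–F (3): add — endpoints in different components.
B–G (4): skip — B and G already connected.
D–E (5): add — endpoints in different components.
A–D (7): add — endpoints in different components.
C–F (15): add — endpoints in different components.
MST edge set: {F–G, A–B, B–F, D–E, A–D, C–F}.
Of the listed edges, {B–F, D–E} are in the MST → 2.

2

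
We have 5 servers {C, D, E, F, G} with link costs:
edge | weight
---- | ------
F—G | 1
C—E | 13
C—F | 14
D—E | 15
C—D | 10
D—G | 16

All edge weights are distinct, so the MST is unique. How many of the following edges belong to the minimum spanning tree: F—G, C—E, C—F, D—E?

3

Sort edges by weight, then run Kruskal:
F—G (1): add. Components now {C} {D} {E} {F,G}
C—D (10): add. Components now {C,D} {E} {F,G}
C—E (13): add. Components now {C,D,E} {F,G}
C—F (14): add. Components now {C,D,E,F,G}
MST edge set: {F—G, C—D, C—E, C—F}.
Of the listed edges, {F—G, C—E, C—F} are in the MST → 3.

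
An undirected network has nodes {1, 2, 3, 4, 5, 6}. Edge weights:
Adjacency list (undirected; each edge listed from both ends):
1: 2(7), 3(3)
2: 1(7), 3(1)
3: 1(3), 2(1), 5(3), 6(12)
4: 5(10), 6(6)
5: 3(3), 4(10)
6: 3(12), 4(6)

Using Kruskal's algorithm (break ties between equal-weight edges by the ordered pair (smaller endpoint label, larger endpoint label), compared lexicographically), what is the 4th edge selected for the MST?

4-6

Kruskal's algorithm — process edges by increasing weight (ties by edge label):
2–3 (1): add. Components now {1} {2,3} {4} {5} {6}
1–3 (3): add. Components now {1,2,3} {4} {5} {6}
3–5 (3): add. Components now {1,2,3,5} {4} {6}
4–6 (6): add. Components now {1,2,3,5} {4,6}
1–2 (7): skip — 1 and 2 already connected.
4–5 (10): add. Components now {1,2,3,4,5,6}
The 4th edge added is 4–6.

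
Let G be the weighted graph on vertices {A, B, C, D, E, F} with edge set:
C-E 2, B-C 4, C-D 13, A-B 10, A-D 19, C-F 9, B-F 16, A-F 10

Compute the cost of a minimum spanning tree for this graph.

Prim, starting at A.
Step 1: frontier [A-B 10, A-F 10, A-D 19] → take A-B (10); add B.
Step 2: frontier [A-F 10, A-D 19, B-C 4, B-F 16] → take B-C (4); add C.
Step 3: frontier [A-F 10, A-D 19, B-F 16, C-E 2, C-F 9, C-D 13] → take C-E (2); add E.
Step 4: frontier [A-F 10, A-D 19, B-F 16, C-F 9, C-D 13] → take C-F (9); add F.
Step 5: frontier [A-D 19, C-D 13] → take C-D (13); add D.
MST edges: A-B, B-C, C-E, C-F, C-D; total weight 10+4+2+9+13 = 38.

38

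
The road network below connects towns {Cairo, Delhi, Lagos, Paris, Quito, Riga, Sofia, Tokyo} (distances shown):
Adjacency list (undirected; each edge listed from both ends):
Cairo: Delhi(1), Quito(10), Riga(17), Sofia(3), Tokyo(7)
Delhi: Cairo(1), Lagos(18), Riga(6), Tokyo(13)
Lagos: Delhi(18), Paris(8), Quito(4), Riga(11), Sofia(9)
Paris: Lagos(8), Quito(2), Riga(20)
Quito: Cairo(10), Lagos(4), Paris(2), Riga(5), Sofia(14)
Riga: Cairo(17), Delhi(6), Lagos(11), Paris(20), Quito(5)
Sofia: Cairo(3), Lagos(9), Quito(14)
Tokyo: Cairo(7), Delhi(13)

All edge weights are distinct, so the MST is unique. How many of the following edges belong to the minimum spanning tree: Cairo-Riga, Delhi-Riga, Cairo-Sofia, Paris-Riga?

2

Sort edges by weight, then run Kruskal:
Cairo-Delhi (1): add — endpoints in different components.
Paris-Quito (2): add — endpoints in different components.
Cairo-Sofia (3): add — endpoints in different components.
Lagos-Quito (4): add — endpoints in different components.
Quito-Riga (5): add — endpoints in different components.
Delhi-Riga (6): add — endpoints in different components.
Cairo-Tokyo (7): add — endpoints in different components.
MST edge set: {Cairo-Delhi, Paris-Quito, Cairo-Sofia, Lagos-Quito, Quito-Riga, Delhi-Riga, Cairo-Tokyo}.
Of the listed edges, {Delhi-Riga, Cairo-Sofia} are in the MST → 2.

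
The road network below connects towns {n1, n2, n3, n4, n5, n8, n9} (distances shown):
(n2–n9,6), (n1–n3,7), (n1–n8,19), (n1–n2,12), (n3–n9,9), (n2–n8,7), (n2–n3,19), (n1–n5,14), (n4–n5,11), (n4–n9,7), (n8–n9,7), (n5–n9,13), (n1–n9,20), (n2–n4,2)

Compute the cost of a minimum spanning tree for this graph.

42

Prim's algorithm from n4:
Step 1: frontier [n2–n4 2, n4–n9 7, n4–n5 11] → take n2–n4 (2); add n2.
Step 2: frontier [n2–n9 6, n2–n8 7, n1–n2 12, n2–n3 19, n4–n9 7, n4–n5 11] → take n2–n9 (6); add n9.
Step 3: frontier [n2–n8 7, n1–n2 12, n2–n3 19, n4–n5 11, n8–n9 7, n3–n9 9, n5–n9 13, n1–n9 20] → take n2–n8 (7); add n8.
Step 4: frontier [n1–n2 12, n2–n3 19, n4–n5 11, n1–n8 19, n3–n9 9, n5–n9 13, n1–n9 20] → take n3–n9 (9); add n3.
Step 5: frontier [n1–n2 12, n1–n3 7, n4–n5 11, n1–n8 19, n5–n9 13, n1–n9 20] → take n1–n3 (7); add n1.
Step 6: frontier [n1–n5 14, n4–n5 11, n5–n9 13] → take n4–n5 (11); add n5.
MST edges: n2–n4, n2–n9, n2–n8, n3–n9, n1–n3, n4–n5; total weight 2+6+7+9+7+11 = 42.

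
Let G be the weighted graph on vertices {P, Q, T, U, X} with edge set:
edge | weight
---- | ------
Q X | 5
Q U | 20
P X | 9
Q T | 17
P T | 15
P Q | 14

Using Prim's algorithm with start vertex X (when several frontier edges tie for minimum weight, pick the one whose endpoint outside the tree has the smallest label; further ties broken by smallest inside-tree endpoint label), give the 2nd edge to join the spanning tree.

P-X

Prim's algorithm from X:
Step 1: cheapest edge leaving the tree is Q X (5); add Q.
Step 2: cheapest edge leaving the tree is P X (9); add P.
Step 3: cheapest edge leaving the tree is P T (15); add T.
Step 4: cheapest edge leaving the tree is Q U (20); add U.
The 2nd edge added is P X.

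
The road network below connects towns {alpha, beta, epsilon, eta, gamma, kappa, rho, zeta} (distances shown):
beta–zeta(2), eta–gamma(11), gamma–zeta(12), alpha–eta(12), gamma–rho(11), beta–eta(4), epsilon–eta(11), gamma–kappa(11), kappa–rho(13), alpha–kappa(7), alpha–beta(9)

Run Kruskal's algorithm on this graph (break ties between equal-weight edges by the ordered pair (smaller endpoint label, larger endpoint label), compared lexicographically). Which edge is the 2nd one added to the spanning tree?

Kruskal: consider edges lightest-first.
beta–zeta (2): add — endpoints in different components.
beta–eta (4): add — endpoints in different components.
alpha–kappa (7): add — endpoints in different components.
alpha–beta (9): add — endpoints in different components.
epsilon–eta (11): add — endpoints in different components.
eta–gamma (11): add — endpoints in different components.
gamma–kappa (11): skip — gamma and kappa already connected.
gamma–rho (11): add — endpoints in different components.
The 2nd edge added is beta–eta.

beta-eta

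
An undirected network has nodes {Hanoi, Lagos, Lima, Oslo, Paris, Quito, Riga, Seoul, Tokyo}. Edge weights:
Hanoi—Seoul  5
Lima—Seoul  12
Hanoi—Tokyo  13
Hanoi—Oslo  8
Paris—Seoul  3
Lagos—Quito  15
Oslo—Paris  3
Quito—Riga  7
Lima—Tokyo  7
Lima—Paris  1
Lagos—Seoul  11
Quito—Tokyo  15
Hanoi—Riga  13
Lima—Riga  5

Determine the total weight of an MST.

Kruskal: consider edges lightest-first.
Lima—Paris (1): add — endpoints in different components.
Oslo—Paris (3): add — endpoints in different components.
Paris—Seoul (3): add — endpoints in different components.
Hanoi—Seoul (5): add — endpoints in different components.
Lima—Riga (5): add — endpoints in different components.
Lima—Tokyo (7): add — endpoints in different components.
Quito—Riga (7): add — endpoints in different components.
Hanoi—Oslo (8): skip — Oslo and Hanoi already connected.
Lagos—Seoul (11): add — endpoints in different components.
MST edges: Lima—Paris, Oslo—Paris, Paris—Seoul, Hanoi—Seoul, Lima—Riga, Lima—Tokyo, Quito—Riga, Lagos—Seoul; total weight 1+3+3+5+5+7+7+11 = 42.

42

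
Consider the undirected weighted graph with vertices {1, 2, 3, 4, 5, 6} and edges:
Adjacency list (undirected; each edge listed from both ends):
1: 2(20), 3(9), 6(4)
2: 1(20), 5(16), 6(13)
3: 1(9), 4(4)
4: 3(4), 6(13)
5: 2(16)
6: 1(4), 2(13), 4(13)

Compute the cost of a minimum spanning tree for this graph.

46

Kruskal: consider edges lightest-first.
1–6 (4): add — endpoints in different components.
3–4 (4): add — endpoints in different components.
1–3 (9): add — endpoints in different components.
2–6 (13): add — endpoints in different components.
4–6 (13): skip — 4 and 6 already connected.
2–5 (16): add — endpoints in different components.
MST edges: 1–6, 3–4, 1–3, 2–6, 2–5; total weight 4+4+9+13+16 = 46.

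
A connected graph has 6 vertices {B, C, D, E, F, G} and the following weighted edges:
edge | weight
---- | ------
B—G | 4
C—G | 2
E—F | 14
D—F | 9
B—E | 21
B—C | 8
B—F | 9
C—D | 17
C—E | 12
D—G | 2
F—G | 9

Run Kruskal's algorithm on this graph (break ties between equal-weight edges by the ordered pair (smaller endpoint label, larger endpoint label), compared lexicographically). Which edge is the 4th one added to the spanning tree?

B-F

Sort edges by weight, then run Kruskal:
C—G (2): add. Components now {B} {C,G} {D} {E} {F}
D—G (2): add. Components now {B} {C,D,G} {E} {F}
B—G (4): add. Components now {B,C,D,G} {E} {F}
B—C (8): skip — B and C already connected.
B—F (9): add. Components now {B,C,D,F,G} {E}
D—F (9): skip — D and F already connected.
F—G (9): skip — F and G already connected.
C—E (12): add. Components now {B,C,D,E,F,G}
The 4th edge added is B—F.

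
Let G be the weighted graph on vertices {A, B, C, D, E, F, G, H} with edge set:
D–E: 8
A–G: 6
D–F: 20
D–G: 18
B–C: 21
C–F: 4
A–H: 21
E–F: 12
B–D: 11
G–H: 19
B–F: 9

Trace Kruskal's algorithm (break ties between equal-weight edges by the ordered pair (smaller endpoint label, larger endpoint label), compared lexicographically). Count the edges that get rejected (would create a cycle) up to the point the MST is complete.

Kruskal: consider edges lightest-first.
C–F (4): add — endpoints in different components.
A–G (6): add — endpoints in different components.
D–E (8): add — endpoints in different components.
B–F (9): add — endpoints in different components.
B–D (11): add — endpoints in different components.
E–F (12): skip — E and F already connected.
D–G (18): add — endpoints in different components.
G–H (19): add — endpoints in different components.
Edges rejected before the tree was complete: 1.

1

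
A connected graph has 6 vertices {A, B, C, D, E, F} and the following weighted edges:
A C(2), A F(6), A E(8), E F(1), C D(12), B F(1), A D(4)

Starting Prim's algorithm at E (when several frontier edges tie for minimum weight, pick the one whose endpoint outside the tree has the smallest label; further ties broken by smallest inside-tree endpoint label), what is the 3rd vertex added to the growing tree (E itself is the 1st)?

Grow the tree from E using Prim:
Step 1: cheapest edge leaving the tree is E F (1); add F.
Step 2: cheapest edge leaving the tree is B F (1); add B.
Step 3: cheapest edge leaving the tree is A F (6); add A.
Step 4: cheapest edge leaving the tree is A C (2); add C.
Step 5: cheapest edge leaving the tree is A D (4); add D.
Vertex order: E, F, B, A, C, D. The 3rd vertex is B.

B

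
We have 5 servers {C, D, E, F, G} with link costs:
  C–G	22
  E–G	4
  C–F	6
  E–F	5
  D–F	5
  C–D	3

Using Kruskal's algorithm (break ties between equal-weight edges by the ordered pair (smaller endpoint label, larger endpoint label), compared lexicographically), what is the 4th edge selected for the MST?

E-F

Kruskal: consider edges lightest-first.
C–D (3): add. Components now {C,D} {E} {F} {G}
E–G (4): add. Components now {C,D} {E,G} {F}
D–F (5): add. Components now {C,D,F} {E,G}
E–F (5): add. Components now {C,D,E,F,G}
The 4th edge added is E–F.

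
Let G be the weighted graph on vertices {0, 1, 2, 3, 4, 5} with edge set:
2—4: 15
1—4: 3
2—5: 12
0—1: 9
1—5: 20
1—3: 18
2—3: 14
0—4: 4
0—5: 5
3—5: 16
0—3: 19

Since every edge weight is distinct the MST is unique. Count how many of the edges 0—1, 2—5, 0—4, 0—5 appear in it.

Kruskal's algorithm — process edges by increasing weight (ties by edge label):
1—4 (3): add — endpoints in different components.
0—4 (4): add — endpoints in different components.
0—5 (5): add — endpoints in different components.
0—1 (9): skip — 0 and 1 already connected.
2—5 (12): add — endpoints in different components.
2—3 (14): add — endpoints in different components.
MST edge set: {1—4, 0—4, 0—5, 2—5, 2—3}.
Of the listed edges, {2—5, 0—4, 0—5} are in the MST → 3.

3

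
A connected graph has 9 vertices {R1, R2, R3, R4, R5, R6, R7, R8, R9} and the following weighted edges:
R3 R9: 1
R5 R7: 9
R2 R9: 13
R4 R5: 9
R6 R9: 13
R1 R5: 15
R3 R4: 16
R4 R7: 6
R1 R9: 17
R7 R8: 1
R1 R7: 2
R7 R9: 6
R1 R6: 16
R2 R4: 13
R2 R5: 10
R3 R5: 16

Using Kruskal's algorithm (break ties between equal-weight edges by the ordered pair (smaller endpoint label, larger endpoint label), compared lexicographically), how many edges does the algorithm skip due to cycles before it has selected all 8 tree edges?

3

Kruskal's algorithm — process edges by increasing weight (ties by edge label):
R3 R9 (1): add — endpoints in different components.
R7 R8 (1): add — endpoints in different components.
R1 R7 (2): add — endpoints in different components.
R4 R7 (6): add — endpoints in different components.
R7 R9 (6): add — endpoints in different components.
R4 R5 (9): add — endpoints in different components.
R5 R7 (9): skip — R7 and R5 already connected.
R2 R5 (10): add — endpoints in different components.
R2 R4 (13): skip — R2 and R4 already connected.
R2 R9 (13): skip — R9 and R2 already connected.
R6 R9 (13): add — endpoints in different components.
Edges rejected before the tree was complete: 3.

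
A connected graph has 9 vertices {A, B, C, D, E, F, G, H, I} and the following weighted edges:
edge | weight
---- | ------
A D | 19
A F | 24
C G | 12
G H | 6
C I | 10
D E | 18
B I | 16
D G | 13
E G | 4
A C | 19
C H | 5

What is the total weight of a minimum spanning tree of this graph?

97

Kruskal: consider edges lightest-first.
E G (4): add — endpoints in different components.
C H (5): add — endpoints in different components.
G H (6): add — endpoints in different components.
C I (10): add — endpoints in different components.
C G (12): skip — C and G already connected.
D G (13): add — endpoints in different components.
B I (16): add — endpoints in different components.
D E (18): skip — D and E already connected.
A C (19): add — endpoints in different components.
A D (19): skip — A and D already connected.
A F (24): add — endpoints in different components.
MST edges: E G, C H, G H, C I, D G, B I, A C, A F; total weight 4+5+6+10+13+16+19+24 = 97.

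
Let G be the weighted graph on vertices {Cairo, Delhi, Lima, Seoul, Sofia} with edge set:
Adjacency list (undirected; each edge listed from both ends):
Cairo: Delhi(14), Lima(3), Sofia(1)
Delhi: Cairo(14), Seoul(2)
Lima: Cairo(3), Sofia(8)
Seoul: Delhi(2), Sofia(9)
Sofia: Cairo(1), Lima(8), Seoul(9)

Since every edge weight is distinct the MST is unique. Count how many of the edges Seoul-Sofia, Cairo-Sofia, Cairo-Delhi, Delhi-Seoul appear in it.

3

Sort edges by weight, then run Kruskal:
Cairo-Sofia (1): add — endpoints in different components.
Delhi-Seoul (2): add — endpoints in different components.
Cairo-Lima (3): add — endpoints in different components.
Lima-Sofia (8): skip — Lima and Sofia already connected.
Seoul-Sofia (9): add — endpoints in different components.
MST edge set: {Cairo-Sofia, Delhi-Seoul, Cairo-Lima, Seoul-Sofia}.
Of the listed edges, {Seoul-Sofia, Cairo-Sofia, Delhi-Seoul} are in the MST → 3.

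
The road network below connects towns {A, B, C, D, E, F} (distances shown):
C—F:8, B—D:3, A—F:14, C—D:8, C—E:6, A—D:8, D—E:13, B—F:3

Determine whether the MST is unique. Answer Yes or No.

No

Kruskal's algorithm — process edges by increasing weight (ties by edge label):
B—D (3): add. Components now {A} {B,D} {C} {E} {F}
B—F (3): add. Components now {A} {B,D,F} {C} {E}
C—E (6): add. Components now {A} {B,D,F} {C,E}
A—D (8): add. Components now {A,B,D,F} {C,E}
C—D (8): add. Components now {A,B,C,D,E,F}
Non-tree edge C—F has weight 8, equal to the heaviest edge on its tree cycle — swapping gives another MST of the same weight. Not unique.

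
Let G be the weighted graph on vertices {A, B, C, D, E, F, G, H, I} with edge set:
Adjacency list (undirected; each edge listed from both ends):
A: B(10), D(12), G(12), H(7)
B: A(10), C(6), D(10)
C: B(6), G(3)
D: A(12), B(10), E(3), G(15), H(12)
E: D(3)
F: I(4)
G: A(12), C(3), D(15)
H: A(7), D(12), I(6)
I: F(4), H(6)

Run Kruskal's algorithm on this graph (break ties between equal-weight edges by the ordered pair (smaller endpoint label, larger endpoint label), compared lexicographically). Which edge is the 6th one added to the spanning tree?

Sort edges by weight, then run Kruskal:
C–G (3): add — endpoints in different components.
D–E (3): add — endpoints in different components.
F–I (4): add — endpoints in different components.
B–C (6): add — endpoints in different components.
H–I (6): add — endpoints in different components.
A–H (7): add — endpoints in different components.
A–B (10): add — endpoints in different components.
B–D (10): add — endpoints in different components.
The 6th edge added is A–H.

A-H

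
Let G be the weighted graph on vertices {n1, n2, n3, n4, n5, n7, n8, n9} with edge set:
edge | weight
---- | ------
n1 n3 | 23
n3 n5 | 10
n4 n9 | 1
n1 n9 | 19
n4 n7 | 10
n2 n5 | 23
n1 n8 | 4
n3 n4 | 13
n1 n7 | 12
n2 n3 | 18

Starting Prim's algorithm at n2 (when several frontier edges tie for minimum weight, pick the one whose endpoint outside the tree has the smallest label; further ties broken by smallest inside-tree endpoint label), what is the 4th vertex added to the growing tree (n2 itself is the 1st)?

n4

Prim's algorithm from n2:
Step 1: cheapest edge leaving the tree is n2 n3 (18); add n3.
Step 2: cheapest edge leaving the tree is n3 n5 (10); add n5.
Step 3: cheapest edge leaving the tree is n3 n4 (13); add n4.
Step 4: cheapest edge leaving the tree is n4 n9 (1); add n9.
Step 5: cheapest edge leaving the tree is n4 n7 (10); add n7.
Step 6: cheapest edge leaving the tree is n1 n7 (12); add n1.
Step 7: cheapest edge leaving the tree is n1 n8 (4); add n8.
Vertex order: n2, n3, n5, n4, n9, n7, n1, n8. The 4th vertex is n4.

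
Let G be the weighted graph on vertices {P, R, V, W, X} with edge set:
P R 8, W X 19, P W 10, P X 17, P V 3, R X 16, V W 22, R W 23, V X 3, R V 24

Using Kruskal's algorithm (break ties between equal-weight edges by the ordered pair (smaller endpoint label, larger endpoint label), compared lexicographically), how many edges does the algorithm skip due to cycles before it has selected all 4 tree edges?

0

Sort edges by weight, then run Kruskal:
P V (3): add. Components now {R} {P,V} {X} {W}
V X (3): add. Components now {R} {P,V,X} {W}
P R (8): add. Components now {P,R,V,X} {W}
P W (10): add. Components now {P,R,V,W,X}
Edges rejected before the tree was complete: 0.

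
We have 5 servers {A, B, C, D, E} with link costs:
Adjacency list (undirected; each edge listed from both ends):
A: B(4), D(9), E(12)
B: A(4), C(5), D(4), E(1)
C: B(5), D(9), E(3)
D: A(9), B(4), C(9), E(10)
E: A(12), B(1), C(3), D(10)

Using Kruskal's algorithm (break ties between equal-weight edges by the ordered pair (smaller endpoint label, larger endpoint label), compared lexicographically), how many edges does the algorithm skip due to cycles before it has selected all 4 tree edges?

Kruskal: consider edges lightest-first.
B E (1): add. Components now {A} {B,E} {C} {D}
C E (3): add. Components now {A} {B,C,E} {D}
A B (4): add. Components now {A,B,C,E} {D}
B D (4): add. Components now {A,B,C,D,E}
Edges rejected before the tree was complete: 0.

0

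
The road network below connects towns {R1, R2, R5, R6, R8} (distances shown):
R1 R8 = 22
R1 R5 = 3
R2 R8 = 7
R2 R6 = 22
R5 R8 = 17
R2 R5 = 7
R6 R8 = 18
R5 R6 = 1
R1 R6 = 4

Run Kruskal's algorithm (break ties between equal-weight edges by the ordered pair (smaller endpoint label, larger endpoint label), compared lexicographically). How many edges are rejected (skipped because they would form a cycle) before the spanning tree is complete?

1

Kruskal's algorithm — process edges by increasing weight (ties by edge label):
R5 R6 (1): add. Components now {R1} {R8} {R2} {R5,R6}
R1 R5 (3): add. Components now {R1,R5,R6} {R8} {R2}
R1 R6 (4): skip — R1 and R6 already connected.
R2 R5 (7): add. Components now {R1,R2,R5,R6} {R8}
R2 R8 (7): add. Components now {R1,R2,R5,R6,R8}
Edges rejected before the tree was complete: 1.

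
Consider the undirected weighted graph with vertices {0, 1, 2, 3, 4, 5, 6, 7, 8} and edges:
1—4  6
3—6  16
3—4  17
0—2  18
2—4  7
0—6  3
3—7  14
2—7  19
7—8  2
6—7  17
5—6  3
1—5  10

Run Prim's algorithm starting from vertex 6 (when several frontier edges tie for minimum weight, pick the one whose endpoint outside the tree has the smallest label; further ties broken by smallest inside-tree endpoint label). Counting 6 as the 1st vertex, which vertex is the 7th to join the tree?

Prim, starting at 6.
Step 1: cheapest edge leaving the tree is 0—6 (3); add 0.
Step 2: cheapest edge leaving the tree is 5—6 (3); add 5.
Step 3: cheapest edge leaving the tree is 1—5 (10); add 1.
Step 4: cheapest edge leaving the tree is 1—4 (6); add 4.
Step 5: cheapest edge leaving the tree is 2—4 (7); add 2.
Step 6: cheapest edge leaving the tree is 3—6 (16); add 3.
Step 7: cheapest edge leaving the tree is 3—7 (14); add 7.
Step 8: cheapest edge leaving the tree is 7—8 (2); add 8.
Vertex order: 6, 0, 5, 1, 4, 2, 3, 7, 8. The 7th vertex is 3.

3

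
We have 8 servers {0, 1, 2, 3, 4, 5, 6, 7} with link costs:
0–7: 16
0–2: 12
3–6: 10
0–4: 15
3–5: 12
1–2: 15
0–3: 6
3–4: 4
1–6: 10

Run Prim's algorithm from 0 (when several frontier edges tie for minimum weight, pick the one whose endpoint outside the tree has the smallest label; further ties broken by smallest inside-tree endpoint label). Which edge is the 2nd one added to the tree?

Prim, starting at 0.
Step 1: frontier [0–3 6, 0–2 12, 0–4 15, 0–7 16] → take 0–3 (6); add 3.
Step 2: frontier [0–2 12, 0–4 15, 0–7 16, 3–4 4, 3–6 10, 3–5 12] → take 3–4 (4); add 4.
Step 3: frontier [0–2 12, 0–7 16, 3–6 10, 3–5 12] → take 3–6 (10); add 6.
Step 4: frontier [0–2 12, 0–7 16, 3–5 12, 1–6 10] → take 1–6 (10); add 1.
Step 5: frontier [0–2 12, 0–7 16, 1–2 15, 3–5 12] → take 0–2 (12); add 2.
Step 6: frontier [0–7 16, 3–5 12] → take 3–5 (12); add 5.
Step 7: frontier [0–7 16] → take 0–7 (16); add 7.
The 2nd edge added is 3–4.

3-4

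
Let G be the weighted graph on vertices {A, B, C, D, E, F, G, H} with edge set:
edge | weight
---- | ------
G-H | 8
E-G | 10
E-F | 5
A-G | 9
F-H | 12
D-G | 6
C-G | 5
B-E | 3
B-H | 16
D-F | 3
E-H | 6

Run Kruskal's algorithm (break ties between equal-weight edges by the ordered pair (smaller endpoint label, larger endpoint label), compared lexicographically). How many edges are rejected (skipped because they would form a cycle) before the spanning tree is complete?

1

Sort edges by weight, then run Kruskal:
B-E (3): add — endpoints in different components.
D-F (3): add — endpoints in different components.
C-G (5): add — endpoints in different components.
E-F (5): add — endpoints in different components.
D-G (6): add — endpoints in different components.
E-H (6): add — endpoints in different components.
G-H (8): skip — G and H already connected.
A-G (9): add — endpoints in different components.
Edges rejected before the tree was complete: 1.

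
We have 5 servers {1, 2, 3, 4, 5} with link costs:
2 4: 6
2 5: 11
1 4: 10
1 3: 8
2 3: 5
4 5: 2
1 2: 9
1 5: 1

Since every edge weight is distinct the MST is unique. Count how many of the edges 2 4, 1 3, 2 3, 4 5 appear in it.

3

Kruskal: consider edges lightest-first.
1 5 (1): add — endpoints in different components.
4 5 (2): add — endpoints in different components.
2 3 (5): add — endpoints in different components.
2 4 (6): add — endpoints in different components.
MST edge set: {1 5, 4 5, 2 3, 2 4}.
Of the listed edges, {2 4, 2 3, 4 5} are in the MST → 3.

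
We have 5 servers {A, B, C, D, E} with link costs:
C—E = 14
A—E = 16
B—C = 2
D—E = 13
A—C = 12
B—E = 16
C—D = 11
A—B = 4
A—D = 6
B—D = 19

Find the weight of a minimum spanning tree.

Kruskal: consider edges lightest-first.
B—C (2): add — endpoints in different components.
A—B (4): add — endpoints in different components.
A—D (6): add — endpoints in different components.
C—D (11): skip — C and D already connected.
A—C (12): skip — A and C already connected.
D—E (13): add — endpoints in different components.
MST edges: B—C, A—B, A—D, D—E; total weight 2+4+6+13 = 25.

25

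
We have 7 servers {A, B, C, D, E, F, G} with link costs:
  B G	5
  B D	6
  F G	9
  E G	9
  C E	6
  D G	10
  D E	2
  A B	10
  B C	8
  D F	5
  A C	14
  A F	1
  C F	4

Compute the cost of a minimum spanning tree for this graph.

23

Grow the tree from D using Prim:
Step 1: frontier [D E 2, D F 5, B D 6, D G 10] → take D E (2); add E.
Step 2: frontier [D F 5, B D 6, D G 10, C E 6, E G 9] → take D F (5); add F.
Step 3: frontier [B D 6, D G 10, C E 6, E G 9, A F 1, C F 4, F G 9] → take A F (1); add A.
Step 4: frontier [A B 10, A C 14, B D 6, D G 10, C E 6, E G 9, C F 4, F G 9] → take C F (4); add C.
Step 5: frontier [A B 10, B C 8, B D 6, D G 10, E G 9, F G 9] → take B D (6); add B.
Step 6: frontier [B G 5, D G 10, E G 9, F G 9] → take B G (5); add G.
MST edges: D E, D F, A F, C F, B D, B G; total weight 2+5+1+4+6+5 = 23.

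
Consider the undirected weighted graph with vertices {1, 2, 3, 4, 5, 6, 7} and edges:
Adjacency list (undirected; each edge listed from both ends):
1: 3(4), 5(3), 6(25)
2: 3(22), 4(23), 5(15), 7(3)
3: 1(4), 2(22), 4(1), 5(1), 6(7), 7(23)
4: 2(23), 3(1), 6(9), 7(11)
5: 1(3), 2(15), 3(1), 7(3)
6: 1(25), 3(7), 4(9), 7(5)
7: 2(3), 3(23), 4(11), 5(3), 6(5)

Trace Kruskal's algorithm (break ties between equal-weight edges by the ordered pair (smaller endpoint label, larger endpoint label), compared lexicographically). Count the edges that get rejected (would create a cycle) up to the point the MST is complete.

1

Kruskal's algorithm — process edges by increasing weight (ties by edge label):
3—4 (1): add — endpoints in different components.
3—5 (1): add — endpoints in different components.
1—5 (3): add — endpoints in different components.
2—7 (3): add — endpoints in different components.
5—7 (3): add — endpoints in different components.
1—3 (4): skip — 1 and 3 already connected.
6—7 (5): add — endpoints in different components.
Edges rejected before the tree was complete: 1.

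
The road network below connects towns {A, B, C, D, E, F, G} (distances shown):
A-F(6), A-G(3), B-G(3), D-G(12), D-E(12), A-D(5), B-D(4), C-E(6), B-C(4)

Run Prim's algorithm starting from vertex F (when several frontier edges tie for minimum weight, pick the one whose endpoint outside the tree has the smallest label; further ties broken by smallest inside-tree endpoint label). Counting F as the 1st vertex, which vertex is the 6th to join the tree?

D

Prim, starting at F.
Step 1: cheapest edge leaving the tree is A-F (6); add A.
Step 2: cheapest edge leaving the tree is A-G (3); add G.
Step 3: cheapest edge leaving the tree is B-G (3); add B.
Step 4: cheapest edge leaving the tree is B-C (4); add C.
Step 5: cheapest edge leaving the tree is B-D (4); add D.
Step 6: cheapest edge leaving the tree is C-E (6); add E.
Vertex order: F, A, G, B, C, D, E. The 6th vertex is D.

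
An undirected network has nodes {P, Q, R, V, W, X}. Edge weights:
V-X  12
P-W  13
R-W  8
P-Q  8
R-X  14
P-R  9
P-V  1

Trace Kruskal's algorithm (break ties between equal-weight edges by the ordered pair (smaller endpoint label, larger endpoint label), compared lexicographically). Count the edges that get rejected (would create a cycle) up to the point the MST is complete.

Kruskal's algorithm — process edges by increasing weight (ties by edge label):
P-V (1): add — endpoints in different components.
P-Q (8): add — endpoints in different components.
R-W (8): add — endpoints in different components.
P-R (9): add — endpoints in different components.
V-X (12): add — endpoints in different components.
Edges rejected before the tree was complete: 0.

0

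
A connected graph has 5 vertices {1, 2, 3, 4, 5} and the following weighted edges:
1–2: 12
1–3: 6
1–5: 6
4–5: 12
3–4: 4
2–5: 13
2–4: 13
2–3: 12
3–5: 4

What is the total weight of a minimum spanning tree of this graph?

Kruskal: consider edges lightest-first.
3–4 (4): add. Components now {1} {2} {3,4} {5}
3–5 (4): add. Components now {1} {2} {3,4,5}
1–3 (6): add. Components now {1,3,4,5} {2}
1–5 (6): skip — 1 and 5 already connected.
1–2 (12): add. Components now {1,2,3,4,5}
MST edges: 3–4, 3–5, 1–3, 1–2; total weight 4+4+6+12 = 26.

26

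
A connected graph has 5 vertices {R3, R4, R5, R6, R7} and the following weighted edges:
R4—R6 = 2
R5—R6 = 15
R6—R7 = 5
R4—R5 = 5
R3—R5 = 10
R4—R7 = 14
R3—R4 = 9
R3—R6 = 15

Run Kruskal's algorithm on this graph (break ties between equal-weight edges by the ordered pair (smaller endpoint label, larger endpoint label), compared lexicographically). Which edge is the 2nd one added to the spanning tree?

R4-R5

Sort edges by weight, then run Kruskal:
R4—R6 (2): add — endpoints in different components.
R4—R5 (5): add — endpoints in different components.
R6—R7 (5): add — endpoints in different components.
R3—R4 (9): add — endpoints in different components.
The 2nd edge added is R4—R5.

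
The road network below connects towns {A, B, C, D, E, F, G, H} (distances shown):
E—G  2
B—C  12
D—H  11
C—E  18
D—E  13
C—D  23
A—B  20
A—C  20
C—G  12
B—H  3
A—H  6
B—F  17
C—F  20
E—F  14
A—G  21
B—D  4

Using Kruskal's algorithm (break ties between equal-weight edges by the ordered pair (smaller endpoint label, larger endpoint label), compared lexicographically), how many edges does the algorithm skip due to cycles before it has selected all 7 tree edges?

Kruskal's algorithm — process edges by increasing weight (ties by edge label):
E—G (2): add — endpoints in different components.
B—H (3): add — endpoints in different components.
B—D (4): add — endpoints in different components.
A—H (6): add — endpoints in different components.
D—H (11): skip — D and H already connected.
B—C (12): add — endpoints in different components.
C—G (12): add — endpoints in different components.
D—E (13): skip — D and E already connected.
E—F (14): add — endpoints in different components.
Edges rejected before the tree was complete: 2.

2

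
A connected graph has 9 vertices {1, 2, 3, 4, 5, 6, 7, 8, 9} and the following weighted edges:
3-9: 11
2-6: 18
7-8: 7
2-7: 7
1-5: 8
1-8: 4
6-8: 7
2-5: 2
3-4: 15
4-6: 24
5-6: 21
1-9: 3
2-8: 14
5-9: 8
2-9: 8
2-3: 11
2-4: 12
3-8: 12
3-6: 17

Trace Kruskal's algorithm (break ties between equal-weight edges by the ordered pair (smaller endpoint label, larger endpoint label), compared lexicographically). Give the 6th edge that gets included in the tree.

Kruskal: consider edges lightest-first.
2-5 (2): add — endpoints in different components.
1-9 (3): add — endpoints in different components.
1-8 (4): add — endpoints in different components.
2-7 (7): add — endpoints in different components.
6-8 (7): add — endpoints in different components.
7-8 (7): add — endpoints in different components.
1-5 (8): skip — 1 and 5 already connected.
2-9 (8): skip — 2 and 9 already connected.
5-9 (8): skip — 5 and 9 already connected.
2-3 (11): add — endpoints in different components.
3-9 (11): skip — 3 and 9 already connected.
2-4 (12): add — endpoints in different components.
The 6th edge added is 7-8.

7-8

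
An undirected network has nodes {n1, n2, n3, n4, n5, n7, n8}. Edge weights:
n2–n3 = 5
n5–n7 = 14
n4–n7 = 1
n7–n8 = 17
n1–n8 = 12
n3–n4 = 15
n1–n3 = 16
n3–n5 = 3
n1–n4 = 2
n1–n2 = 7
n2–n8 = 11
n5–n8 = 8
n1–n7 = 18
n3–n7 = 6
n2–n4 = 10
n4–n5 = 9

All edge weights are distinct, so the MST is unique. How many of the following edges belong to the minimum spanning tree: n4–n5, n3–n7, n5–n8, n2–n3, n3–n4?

3

Kruskal: consider edges lightest-first.
n4–n7 (1): add. Components now {n4,n7} {n1} {n8} {n2} {n3} {n5}
n1–n4 (2): add. Components now {n1,n4,n7} {n8} {n2} {n3} {n5}
n3–n5 (3): add. Components now {n1,n4,n7} {n8} {n2} {n3,n5}
n2–n3 (5): add. Components now {n1,n4,n7} {n8} {n2,n3,n5}
n3–n7 (6): add. Components now {n1,n2,n3,n4,n5,n7} {n8}
n1–n2 (7): skip — n1 and n2 already connected.
n5–n8 (8): add. Components now {n1,n2,n3,n4,n5,n7,n8}
MST edge set: {n4–n7, n1–n4, n3–n5, n2–n3, n3–n7, n5–n8}.
Of the listed edges, {n3–n7, n5–n8, n2–n3} are in the MST → 3.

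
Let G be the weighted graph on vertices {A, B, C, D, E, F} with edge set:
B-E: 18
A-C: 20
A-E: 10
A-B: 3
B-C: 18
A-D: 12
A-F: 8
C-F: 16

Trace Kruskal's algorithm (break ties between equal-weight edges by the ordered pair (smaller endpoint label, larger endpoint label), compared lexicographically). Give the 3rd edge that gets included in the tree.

Sort edges by weight, then run Kruskal:
A-B (3): add — endpoints in different components.
A-F (8): add — endpoints in different components.
A-E (10): add — endpoints in different components.
A-D (12): add — endpoints in different components.
C-F (16): add — endpoints in different components.
The 3rd edge added is A-E.

A-E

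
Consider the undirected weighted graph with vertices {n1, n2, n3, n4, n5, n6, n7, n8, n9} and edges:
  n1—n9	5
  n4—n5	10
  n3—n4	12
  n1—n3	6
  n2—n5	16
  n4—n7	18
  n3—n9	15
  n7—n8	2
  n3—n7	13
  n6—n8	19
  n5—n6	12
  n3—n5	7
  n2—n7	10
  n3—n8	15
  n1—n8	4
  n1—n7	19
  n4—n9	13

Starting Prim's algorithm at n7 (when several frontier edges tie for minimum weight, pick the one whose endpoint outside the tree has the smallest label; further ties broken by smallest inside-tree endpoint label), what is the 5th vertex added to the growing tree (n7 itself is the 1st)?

Prim's algorithm from n7:
Step 1: cheapest edge leaving the tree is n7—n8 (2); add n8.
Step 2: cheapest edge leaving the tree is n1—n8 (4); add n1.
Step 3: cheapest edge leaving the tree is n1—n9 (5); add n9.
Step 4: cheapest edge leaving the tree is n1—n3 (6); add n3.
Step 5: cheapest edge leaving the tree is n3—n5 (7); add n5.
Step 6: cheapest edge leaving the tree is n2—n7 (10); add n2.
Step 7: cheapest edge leaving the tree is n4—n5 (10); add n4.
Step 8: cheapest edge leaving the tree is n5—n6 (12); add n6.
Vertex order: n7, n8, n1, n9, n3, n5, n2, n4, n6. The 5th vertex is n3.

n3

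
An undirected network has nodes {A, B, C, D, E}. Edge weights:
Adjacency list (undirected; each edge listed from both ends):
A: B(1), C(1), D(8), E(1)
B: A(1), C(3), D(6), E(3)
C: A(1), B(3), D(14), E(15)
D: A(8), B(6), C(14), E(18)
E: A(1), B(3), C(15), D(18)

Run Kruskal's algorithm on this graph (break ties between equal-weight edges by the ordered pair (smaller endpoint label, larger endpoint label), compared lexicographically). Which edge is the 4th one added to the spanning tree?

B-D

Kruskal's algorithm — process edges by increasing weight (ties by edge label):
A B (1): add — endpoints in different components.
A C (1): add — endpoints in different components.
A E (1): add — endpoints in different components.
B C (3): skip — B and C already connected.
B E (3): skip — B and E already connected.
B D (6): add — endpoints in different components.
The 4th edge added is B D.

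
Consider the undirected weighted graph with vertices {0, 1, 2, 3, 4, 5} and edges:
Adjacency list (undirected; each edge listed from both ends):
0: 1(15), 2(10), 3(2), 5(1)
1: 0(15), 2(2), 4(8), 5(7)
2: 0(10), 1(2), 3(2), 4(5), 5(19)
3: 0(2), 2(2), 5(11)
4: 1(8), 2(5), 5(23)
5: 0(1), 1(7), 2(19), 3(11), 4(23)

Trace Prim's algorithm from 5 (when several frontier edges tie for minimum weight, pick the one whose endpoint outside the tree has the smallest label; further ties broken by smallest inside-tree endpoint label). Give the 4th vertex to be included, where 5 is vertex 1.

Prim, starting at 5.
Step 1: frontier [0-5 1, 1-5 7, 3-5 11, 2-5 19, 4-5 23] → take 0-5 (1); add 0.
Step 2: frontier [0-3 2, 0-2 10, 0-1 15, 1-5 7, 3-5 11, 2-5 19, 4-5 23] → take 0-3 (2); add 3.
Step 3: frontier [0-2 10, 0-1 15, 2-3 2, 1-5 7, 2-5 19, 4-5 23] → take 2-3 (2); add 2.
Step 4: frontier [0-1 15, 1-2 2, 2-4 5, 1-5 7, 4-5 23] → take 1-2 (2); add 1.
Step 5: frontier [1-4 8, 2-4 5, 4-5 23] → take 2-4 (5); add 4.
Vertex order: 5, 0, 3, 2, 1, 4. The 4th vertex is 2.

2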